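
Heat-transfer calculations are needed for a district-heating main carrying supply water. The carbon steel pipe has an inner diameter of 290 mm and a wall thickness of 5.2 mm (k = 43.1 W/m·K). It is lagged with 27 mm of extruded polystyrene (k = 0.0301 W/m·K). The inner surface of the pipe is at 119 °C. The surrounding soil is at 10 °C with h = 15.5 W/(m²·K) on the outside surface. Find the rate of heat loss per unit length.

Cylindrical conduction, so R = ln(r₂/r₁)/(2πkL) per layer, in series:
R_carbon steel pipe wall = ln(150.2/145)/(2π×43.1×1) = 1.301×10^-4 K/W
R_extruded polystyrene = ln(177.2/150.2)/(2π×0.0301×1) = 0.8741 K/W
R_outer film = 1/(h_o·2πr_oL) = 1/(15.5×2π×0.1772×1) = 0.05795 K/W
R_total = 0.9322 K/W
Q = ΔT/R_total = 109/0.9322

q′ ≈ 117 W/m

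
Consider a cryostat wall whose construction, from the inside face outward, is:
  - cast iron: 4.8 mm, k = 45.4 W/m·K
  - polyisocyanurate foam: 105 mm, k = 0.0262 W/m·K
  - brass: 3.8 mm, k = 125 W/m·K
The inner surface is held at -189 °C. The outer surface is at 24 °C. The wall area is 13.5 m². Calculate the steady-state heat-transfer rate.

Q ≈ 717 W

Model the wall as resistances in series:
R_cast iron = L/(kA) = 0.0048/(45.4×13.5) = 7.832×10^-6 K/W
R_polyisocyanurate foam = L/(kA) = 0.105/(0.0262×13.5) = 0.2969 K/W
R_brass = L/(kA) = 0.0038/(125×13.5) = 2.252×10^-6 K/W
R_total = 0.2969 K/W
Q = ΔT / R_total = 213 / 0.2969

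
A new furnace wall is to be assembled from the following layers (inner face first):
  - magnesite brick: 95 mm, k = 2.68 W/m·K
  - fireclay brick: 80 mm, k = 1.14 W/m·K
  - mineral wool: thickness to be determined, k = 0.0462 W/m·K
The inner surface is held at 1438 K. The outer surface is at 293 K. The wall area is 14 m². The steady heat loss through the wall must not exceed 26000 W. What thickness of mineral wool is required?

Model the wall as resistances in series:
R_magnesite brick = L/(kA) = 0.095/(2.68×14) = 0.002532 K/W
R_fireclay brick = L/(kA) = 0.08/(1.14×14) = 0.005013 K/W
Sum of the known resistances R_other = 0.007545 K/W
Required total resistance R_tot = ΔT/Q_allow = 1145/26000 = 0.04404 K/W
R_mineral wool = R_tot − R_other = 0.03649 K/W
L = R·k·A = 0.03649×0.0462×14

L ≈ 23.6 mm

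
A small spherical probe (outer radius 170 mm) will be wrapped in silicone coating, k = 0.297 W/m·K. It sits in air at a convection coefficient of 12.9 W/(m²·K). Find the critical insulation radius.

For a sphere r_cr = 2k/h = 2×0.297/12.9
r_cr = 46 mm; since the bare radius (170 mm) is above r_cr, any added insulation will reduce heat loss.

r_cr ≈ 46 mm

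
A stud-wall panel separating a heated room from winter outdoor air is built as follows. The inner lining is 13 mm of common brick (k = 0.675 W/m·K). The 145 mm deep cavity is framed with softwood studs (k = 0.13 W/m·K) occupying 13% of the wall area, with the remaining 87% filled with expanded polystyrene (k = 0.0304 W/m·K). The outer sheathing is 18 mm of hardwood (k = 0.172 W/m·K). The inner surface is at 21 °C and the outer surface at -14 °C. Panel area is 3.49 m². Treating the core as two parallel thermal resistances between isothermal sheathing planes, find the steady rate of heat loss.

Sheathing layers in series; stud and cavity paths in parallel between them.
R_inner = 0.013/(0.675×3.49) = 0.005518 K/W
R_stud  = 0.145/(0.13×0.13×3.49) = 2.458 K/W
R_cav   = 0.145/(0.0304×0.87×3.49) = 1.571 K/W
1/R_core = 1/R_stud + 1/R_cav → R_core = 0.9585 K/W
R_outer = 0.018/(0.172×3.49) = 0.02999 K/W
R_total = 0.994 K/W
Q = ΔT/R_total = 35/0.994

Q ≈ 35.2 W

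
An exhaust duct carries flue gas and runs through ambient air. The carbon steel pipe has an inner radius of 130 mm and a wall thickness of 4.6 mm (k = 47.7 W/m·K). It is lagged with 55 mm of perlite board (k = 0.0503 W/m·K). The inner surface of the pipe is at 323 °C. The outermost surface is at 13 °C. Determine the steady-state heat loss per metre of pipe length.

q′ ≈ 286 W/m

Radial resistances (cylindrical: R_cond = ln(r_o/r_i)/(2πkL), R_conv = 1/(h·2πrL)):
R_carbon steel pipe wall = ln(134.6/130)/(2π×47.7×1) = 1.16×10^-4 K/W
R_perlite board = ln(189.6/134.6)/(2π×0.0503×1) = 1.084 K/W
R_total = 1.084 K/W
Q = ΔT/R_total = 310/1.084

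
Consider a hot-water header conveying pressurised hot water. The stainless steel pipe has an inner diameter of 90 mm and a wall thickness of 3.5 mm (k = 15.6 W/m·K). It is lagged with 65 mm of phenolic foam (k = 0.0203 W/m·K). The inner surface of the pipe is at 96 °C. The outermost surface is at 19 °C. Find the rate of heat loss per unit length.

Cylindrical conduction, so R = ln(r₂/r₁)/(2πkL) per layer, in series:
R_stainless steel pipe wall = ln(48.5/45)/(2π×15.6×1) = 7.642×10^-4 K/W
R_phenolic foam = ln(113.5/48.5)/(2π×0.0203×1) = 6.666 K/W
R_total = 6.667 K/W
Q = ΔT/R_total = 77/6.667

q′ ≈ 11.5 W/m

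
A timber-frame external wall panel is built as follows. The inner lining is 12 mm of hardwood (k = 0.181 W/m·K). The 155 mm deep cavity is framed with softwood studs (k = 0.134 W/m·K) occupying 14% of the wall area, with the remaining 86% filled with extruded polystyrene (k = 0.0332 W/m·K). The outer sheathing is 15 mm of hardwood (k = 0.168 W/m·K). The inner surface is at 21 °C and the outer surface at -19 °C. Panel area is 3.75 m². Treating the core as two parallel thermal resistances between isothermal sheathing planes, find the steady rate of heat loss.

Q ≈ 43.7 W

Sheathing layers in series; stud and cavity paths in parallel between them.
R_inner = 0.012/(0.181×3.75) = 0.01768 K/W
R_stud  = 0.155/(0.134×0.14×3.75) = 2.203 K/W
R_cav   = 0.155/(0.0332×0.86×3.75) = 1.448 K/W
1/R_core = 1/R_stud + 1/R_cav → R_core = 0.8736 K/W
R_outer = 0.015/(0.168×3.75) = 0.02381 K/W
R_total = 0.9151 K/W
Q = ΔT/R_total = 40/0.9151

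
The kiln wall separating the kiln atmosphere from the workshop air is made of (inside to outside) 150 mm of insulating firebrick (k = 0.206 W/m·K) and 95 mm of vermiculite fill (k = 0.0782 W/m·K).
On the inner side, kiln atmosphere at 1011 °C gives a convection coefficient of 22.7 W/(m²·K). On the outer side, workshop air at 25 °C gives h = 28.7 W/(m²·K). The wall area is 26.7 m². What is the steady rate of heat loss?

Model the wall as resistances in series:
R_inner film = 1/(h_i·A) = 1/(22.7×26.7) = 0.00165 K/W
R_insulating firebrick = L/(kA) = 0.15/(0.206×26.7) = 0.02727 K/W
R_vermiculite fill = L/(kA) = 0.095/(0.0782×26.7) = 0.0455 K/W
R_outer film = 1/(h_o·A) = 1/(28.7×26.7) = 0.001305 K/W
R_total = 0.07573 K/W
Q = ΔT / R_total = 986 / 0.07573

Q ≈ 13000 W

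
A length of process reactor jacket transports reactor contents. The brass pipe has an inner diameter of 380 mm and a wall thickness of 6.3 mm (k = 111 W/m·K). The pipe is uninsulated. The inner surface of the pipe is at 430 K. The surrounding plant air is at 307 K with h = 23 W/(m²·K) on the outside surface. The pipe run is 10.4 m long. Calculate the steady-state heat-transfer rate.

Radial resistances (cylindrical: R_cond = ln(r_o/r_i)/(2πkL), R_conv = 1/(h·2πrL)):
R_brass pipe wall = ln(196.3/190)/(2π×111×10.4) = 4.497×10^-6 K/W
R_outer film = 1/(h_o·2πr_oL) = 1/(23×2π×0.1963×10.4) = 0.00339 K/W
R_total = 0.003394 K/W
Q = ΔT/R_total = 123/0.003394

Q ≈ 36200 W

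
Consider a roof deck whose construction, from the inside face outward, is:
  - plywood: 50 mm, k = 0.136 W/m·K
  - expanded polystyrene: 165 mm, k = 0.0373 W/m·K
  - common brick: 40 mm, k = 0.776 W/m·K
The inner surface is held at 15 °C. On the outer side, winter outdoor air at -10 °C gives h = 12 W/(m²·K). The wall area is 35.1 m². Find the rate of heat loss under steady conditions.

Series thermal resistances:
R_plywood = L/(kA) = 0.05/(0.136×35.1) = 0.01047 K/W
R_expanded polystyrene = L/(kA) = 0.165/(0.0373×35.1) = 0.126 K/W
R_common brick = L/(kA) = 0.04/(0.776×35.1) = 0.001469 K/W
R_outer film = 1/(h_o·A) = 1/(12×35.1) = 0.002374 K/W
R_total = 0.1403 K/W
Q = ΔT / R_total = 25 / 0.1403

Q ≈ 178 W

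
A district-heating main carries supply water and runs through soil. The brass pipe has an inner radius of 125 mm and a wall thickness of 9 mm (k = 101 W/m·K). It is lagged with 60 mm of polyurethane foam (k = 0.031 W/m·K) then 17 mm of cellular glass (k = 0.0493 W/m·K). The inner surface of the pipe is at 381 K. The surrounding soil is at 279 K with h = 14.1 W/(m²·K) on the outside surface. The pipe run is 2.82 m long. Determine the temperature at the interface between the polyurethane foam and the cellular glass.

T ≈ 294 K

Per-layer cylindrical resistances, series-summed:
R_brass pipe wall = ln(134/125)/(2π×101×2.82) = 3.885×10^-5 K/W
R_polyurethane foam = ln(194/134)/(2π×0.031×2.82) = 0.6736 K/W
R_cellular glass = ln(211/194)/(2π×0.0493×2.82) = 0.09616 K/W
R_outer film = 1/(h_o·2πr_oL) = 1/(14.1×2π×0.211×2.82) = 0.01897 K/W
R_total = 0.7888 K/W
Q = ΔT/R_total = 102/0.7888
Q = 129 W
T_interface = T_inner − Q·ΣR(inner→interface) = 381 − 129×0.6737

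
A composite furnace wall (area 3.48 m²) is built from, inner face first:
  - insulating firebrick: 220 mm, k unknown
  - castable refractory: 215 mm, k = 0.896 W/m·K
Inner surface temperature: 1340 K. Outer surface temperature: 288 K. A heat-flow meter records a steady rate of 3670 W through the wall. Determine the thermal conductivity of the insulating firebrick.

Treating each layer as a thermal resistance in series:
R_castable refractory = L/(kA) = 0.215/(0.896×3.48) = 0.06895 K/W
Sum of known resistances R_other = 0.06895 K/W
Total R = ΔT/Q = 1052/3670 = 0.2866 K/W
R_insulating firebrick = R_total − R_other = 0.2177 K/W
k = L/(R·A) = 0.22/(0.2177×3.48)

k ≈ 0.29 W/(m·K)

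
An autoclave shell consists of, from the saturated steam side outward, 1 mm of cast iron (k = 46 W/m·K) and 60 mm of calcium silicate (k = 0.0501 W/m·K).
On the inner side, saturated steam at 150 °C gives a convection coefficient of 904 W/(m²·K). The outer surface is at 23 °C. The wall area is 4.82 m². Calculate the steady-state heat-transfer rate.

Using the resistance-network approach (series):
R_inner film = 1/(h_i·A) = 1/(904×4.82) = 2.295×10^-4 K/W
R_cast iron = L/(kA) = 0.001/(46×4.82) = 4.51×10^-6 K/W
R_calcium silicate = L/(kA) = 0.06/(0.0501×4.82) = 0.2485 K/W
R_total = 0.2487 K/W
Q = ΔT / R_total = 127 / 0.2487

Q ≈ 511 W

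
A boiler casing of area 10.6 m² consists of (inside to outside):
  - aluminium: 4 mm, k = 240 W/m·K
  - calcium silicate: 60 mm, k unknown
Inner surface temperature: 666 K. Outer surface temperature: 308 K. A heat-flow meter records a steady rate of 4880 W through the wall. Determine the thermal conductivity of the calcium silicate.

k ≈ 0.0772 W/(m·K)

Model the wall as resistances in series:
R_aluminium = L/(kA) = 0.004/(240×10.6) = 1.572×10^-6 K/W
Sum of known resistances R_other = 1.572×10^-6 K/W
Total R = ΔT/Q = 358/4880 = 0.07336 K/W
R_calcium silicate = R_total − R_other = 0.07336 K/W
k = L/(R·A) = 0.06/(0.07336×10.6)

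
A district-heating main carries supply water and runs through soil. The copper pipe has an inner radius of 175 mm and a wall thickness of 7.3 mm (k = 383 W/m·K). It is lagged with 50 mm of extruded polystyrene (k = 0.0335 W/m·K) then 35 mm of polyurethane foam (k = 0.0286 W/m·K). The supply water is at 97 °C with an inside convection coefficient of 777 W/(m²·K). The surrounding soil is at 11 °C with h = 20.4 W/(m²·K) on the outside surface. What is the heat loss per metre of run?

For a radial system each layer contributes R = ln(r_out/r_in)/(2πkL); films add R = 1/(hA).
R_inner film = 1/(h_i·2πr₁L) = 1/(777×2π×0.175×1) = 0.00117 K/W
R_copper pipe wall = ln(182.3/175)/(2π×383×1) = 1.698×10^-5 K/W
R_extruded polystyrene = ln(232.3/182.3)/(2π×0.0335×1) = 1.152 K/W
R_polyurethane foam = ln(267.3/232.3)/(2π×0.0286×1) = 0.781 K/W
R_outer film = 1/(h_o·2πr_oL) = 1/(20.4×2π×0.2673×1) = 0.02919 K/W
R_total = 1.963 K/W
Q = ΔT/R_total = 86/1.963

q′ ≈ 43.8 W/m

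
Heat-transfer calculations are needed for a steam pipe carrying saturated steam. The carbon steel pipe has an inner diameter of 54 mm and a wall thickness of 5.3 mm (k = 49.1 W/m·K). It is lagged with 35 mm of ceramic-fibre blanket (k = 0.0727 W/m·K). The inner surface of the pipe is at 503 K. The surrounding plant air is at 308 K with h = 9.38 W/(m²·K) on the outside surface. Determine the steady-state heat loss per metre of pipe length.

Treating each annulus and film as a series resistance:
R_carbon steel pipe wall = ln(32.3/27)/(2π×49.1×1) = 5.81×10^-4 K/W
R_ceramic-fibre blanket = ln(67.3/32.3)/(2π×0.0727×1) = 1.607 K/W
R_outer film = 1/(h_o·2πr_oL) = 1/(9.38×2π×0.0673×1) = 0.2521 K/W
R_total = 1.86 K/W
Q = ΔT/R_total = 195/1.86

q′ ≈ 105 W/m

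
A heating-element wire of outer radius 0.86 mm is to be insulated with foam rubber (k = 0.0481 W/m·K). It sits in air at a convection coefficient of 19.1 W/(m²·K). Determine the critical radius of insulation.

r_cr ≈ 2.52 mm

For a cylinder r_cr = k/h = 0.0481/19.1
r_cr = 2.52 mm; since the bare radius (0.86 mm) is below r_cr, adding a thin layer of insulation will *increase* heat loss.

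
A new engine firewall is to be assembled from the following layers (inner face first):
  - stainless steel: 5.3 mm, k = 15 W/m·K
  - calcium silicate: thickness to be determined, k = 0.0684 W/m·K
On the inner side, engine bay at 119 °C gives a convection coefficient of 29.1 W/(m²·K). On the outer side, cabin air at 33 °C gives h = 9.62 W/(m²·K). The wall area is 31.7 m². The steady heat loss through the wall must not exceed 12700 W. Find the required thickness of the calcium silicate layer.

Thermal resistances in series:
R_inner film = 1/(h_i·A) = 1/(29.1×31.7) = 0.001084 K/W
R_stainless steel = L/(kA) = 0.0053/(15×31.7) = 1.115×10^-5 K/W
R_outer film = 1/(h_o·A) = 1/(9.62×31.7) = 0.003279 K/W
Sum of the known resistances R_other = 0.004374 K/W
Required total resistance R_tot = ΔT/Q_allow = 86/12700 = 0.006772 K/W
R_calcium silicate = R_tot − R_other = 0.002397 K/W
L = R·k·A = 0.002397×0.0684×31.7

L ≈ 5.2 mm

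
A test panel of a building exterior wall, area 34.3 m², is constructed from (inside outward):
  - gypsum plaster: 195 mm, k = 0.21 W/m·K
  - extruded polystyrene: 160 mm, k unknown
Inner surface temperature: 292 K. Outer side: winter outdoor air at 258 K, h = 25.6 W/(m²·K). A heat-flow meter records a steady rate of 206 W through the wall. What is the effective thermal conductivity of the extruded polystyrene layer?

Model the wall as resistances in series:
R_gypsum plaster = L/(kA) = 0.195/(0.21×34.3) = 0.02707 K/W
R_outer film = 1/(h_o·A) = 1/(25.6×34.3) = 0.001139 K/W
Sum of known resistances R_other = 0.02821 K/W
Total R = ΔT/Q = 34/206 = 0.165 K/W
R_extruded polystyrene = R_total − R_other = 0.1368 K/W
k = L/(R·A) = 0.16/(0.1368×34.3)

k ≈ 0.0341 W/(m·K)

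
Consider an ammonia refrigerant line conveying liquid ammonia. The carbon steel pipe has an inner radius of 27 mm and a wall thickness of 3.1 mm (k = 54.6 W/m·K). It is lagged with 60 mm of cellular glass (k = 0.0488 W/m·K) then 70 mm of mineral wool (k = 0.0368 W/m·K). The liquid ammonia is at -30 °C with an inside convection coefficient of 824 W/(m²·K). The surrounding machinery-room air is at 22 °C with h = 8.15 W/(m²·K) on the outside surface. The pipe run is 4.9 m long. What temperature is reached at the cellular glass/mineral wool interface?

T ≈ 0.0942 °C

Radial resistances (cylindrical: R_cond = ln(r_o/r_i)/(2πkL), R_conv = 1/(h·2πrL)):
R_inner film = 1/(h_i·2πr₁L) = 1/(824×2π×0.027×4.9) = 0.00146 K/W
R_carbon steel pipe wall = ln(30.1/27)/(2π×54.6×4.9) = 6.466×10^-5 K/W
R_cellular glass = ln(90.1/30.1)/(2π×0.0488×4.9) = 0.7297 K/W
R_mineral wool = ln(160.1/90.1)/(2π×0.0368×4.9) = 0.5074 K/W
R_outer film = 1/(h_o·2πr_oL) = 1/(8.15×2π×0.1601×4.9) = 0.02489 K/W
R_total = 1.264 K/W
Q = ΔT/R_total = 52/1.264
Q = 41.2 W
T_interface = T_inner + Q·ΣR(inner→interface) = -30 + 41.2×0.7313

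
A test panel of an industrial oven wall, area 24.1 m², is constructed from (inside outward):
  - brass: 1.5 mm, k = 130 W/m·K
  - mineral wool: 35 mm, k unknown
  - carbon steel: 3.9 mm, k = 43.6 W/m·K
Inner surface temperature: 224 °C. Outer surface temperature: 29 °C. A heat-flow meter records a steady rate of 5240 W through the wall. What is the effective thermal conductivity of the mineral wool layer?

Series thermal resistances:
R_brass = L/(kA) = 0.0015/(130×24.1) = 4.788×10^-7 K/W
R_carbon steel = L/(kA) = 0.0039/(43.6×24.1) = 3.712×10^-6 K/W
Sum of known resistances R_other = 4.19×10^-6 K/W
Total R = ΔT/Q = 195/5240 = 0.03721 K/W
R_mineral wool = R_total − R_other = 0.03721 K/W
k = L/(R·A) = 0.035/(0.03721×24.1)

k ≈ 0.039 W/(m·K)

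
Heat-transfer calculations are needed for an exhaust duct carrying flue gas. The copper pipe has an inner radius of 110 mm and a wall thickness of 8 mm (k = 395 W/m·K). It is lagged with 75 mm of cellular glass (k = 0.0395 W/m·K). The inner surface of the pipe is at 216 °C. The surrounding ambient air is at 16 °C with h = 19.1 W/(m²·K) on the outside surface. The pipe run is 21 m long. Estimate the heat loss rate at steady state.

Q ≈ 2070 W

Radial resistances (cylindrical: R_cond = ln(r_o/r_i)/(2πkL), R_conv = 1/(h·2πrL)):
R_copper pipe wall = ln(118/110)/(2π×395×21) = 1.347×10^-6 K/W
R_cellular glass = ln(193/118)/(2π×0.0395×21) = 0.0944 K/W
R_outer film = 1/(h_o·2πr_oL) = 1/(19.1×2π×0.193×21) = 0.002056 K/W
R_total = 0.09646 K/W
Q = ΔT/R_total = 200/0.09646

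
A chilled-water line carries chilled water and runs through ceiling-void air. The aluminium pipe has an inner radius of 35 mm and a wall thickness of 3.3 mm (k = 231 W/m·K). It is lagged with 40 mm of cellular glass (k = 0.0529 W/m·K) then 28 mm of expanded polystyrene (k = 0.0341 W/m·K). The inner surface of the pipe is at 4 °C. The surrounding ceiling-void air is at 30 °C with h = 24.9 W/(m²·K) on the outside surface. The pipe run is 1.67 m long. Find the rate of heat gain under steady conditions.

Q ≈ 11.9 W

Radial resistances (cylindrical: R_cond = ln(r_o/r_i)/(2πkL), R_conv = 1/(h·2πrL)):
R_aluminium pipe wall = ln(38.3/35)/(2π×231×1.67) = 3.717×10^-5 K/W
R_cellular glass = ln(78.3/38.3)/(2π×0.0529×1.67) = 1.288 K/W
R_expanded polystyrene = ln(106.3/78.3)/(2π×0.0341×1.67) = 0.8544 K/W
R_outer film = 1/(h_o·2πr_oL) = 1/(24.9×2π×0.1063×1.67) = 0.03601 K/W
R_total = 2.179 K/W
Q = ΔT/R_total = 26/2.179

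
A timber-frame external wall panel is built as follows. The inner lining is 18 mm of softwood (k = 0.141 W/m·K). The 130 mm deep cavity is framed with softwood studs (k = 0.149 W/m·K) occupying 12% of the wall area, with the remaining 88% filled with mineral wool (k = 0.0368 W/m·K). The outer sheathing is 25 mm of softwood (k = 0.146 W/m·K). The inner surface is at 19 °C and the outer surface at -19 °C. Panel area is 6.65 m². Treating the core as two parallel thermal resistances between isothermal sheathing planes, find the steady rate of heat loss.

Q ≈ 87.6 W

Sheathing layers in series; stud and cavity paths in parallel between them.
R_inner = 0.018/(0.141×6.65) = 0.0192 K/W
R_stud  = 0.13/(0.149×0.12×6.65) = 1.093 K/W
R_cav   = 0.13/(0.0368×0.88×6.65) = 0.6037 K/W
1/R_core = 1/R_stud + 1/R_cav → R_core = 0.3889 K/W
R_outer = 0.025/(0.146×6.65) = 0.02575 K/W
R_total = 0.4339 K/W
Q = ΔT/R_total = 38/0.4339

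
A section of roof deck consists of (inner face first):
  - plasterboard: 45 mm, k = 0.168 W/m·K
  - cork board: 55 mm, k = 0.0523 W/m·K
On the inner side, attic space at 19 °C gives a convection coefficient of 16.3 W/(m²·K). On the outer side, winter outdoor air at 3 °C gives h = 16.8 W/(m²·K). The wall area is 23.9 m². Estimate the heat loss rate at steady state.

Using the resistance-network approach (series):
R_inner film = 1/(h_i·A) = 1/(16.3×23.9) = 0.002567 K/W
R_plasterboard = L/(kA) = 0.045/(0.168×23.9) = 0.01121 K/W
R_cork board = L/(kA) = 0.055/(0.0523×23.9) = 0.044 K/W
R_outer film = 1/(h_o·A) = 1/(16.8×23.9) = 0.002491 K/W
R_total = 0.06027 K/W
Q = ΔT / R_total = 16 / 0.06027

Q ≈ 265 W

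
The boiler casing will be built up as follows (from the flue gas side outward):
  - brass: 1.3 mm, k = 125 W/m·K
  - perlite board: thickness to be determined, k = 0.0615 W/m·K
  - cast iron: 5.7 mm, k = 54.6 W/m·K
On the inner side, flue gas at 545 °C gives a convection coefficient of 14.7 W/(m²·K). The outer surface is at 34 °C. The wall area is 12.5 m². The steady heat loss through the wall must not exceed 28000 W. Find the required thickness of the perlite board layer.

Treating each layer as a thermal resistance in series:
R_inner film = 1/(h_i·A) = 1/(14.7×12.5) = 0.005442 K/W
R_brass = L/(kA) = 0.0013/(125×12.5) = 8.32×10^-7 K/W
R_cast iron = L/(kA) = 0.0057/(54.6×12.5) = 8.352×10^-6 K/W
Sum of the known resistances R_other = 0.005451 K/W
Required total resistance R_tot = ΔT/Q_allow = 511/28000 = 0.01825 K/W
R_perlite board = R_tot − R_other = 0.0128 K/W
L = R·k·A = 0.0128×0.0615×12.5

L ≈ 9.84 mm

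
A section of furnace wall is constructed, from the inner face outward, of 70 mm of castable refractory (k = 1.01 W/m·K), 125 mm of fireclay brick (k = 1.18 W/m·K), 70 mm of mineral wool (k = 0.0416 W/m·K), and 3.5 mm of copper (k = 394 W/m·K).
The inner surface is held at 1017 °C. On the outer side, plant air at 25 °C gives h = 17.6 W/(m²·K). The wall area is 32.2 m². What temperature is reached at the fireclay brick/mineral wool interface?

Series thermal resistances:
R_castable refractory = L/(kA) = 0.07/(1.01×32.2) = 0.002152 K/W
R_fireclay brick = L/(kA) = 0.125/(1.18×32.2) = 0.00329 K/W
R_mineral wool = L/(kA) = 0.07/(0.0416×32.2) = 0.05226 K/W
R_copper = L/(kA) = 0.0035/(394×32.2) = 2.759×10^-7 K/W
R_outer film = 1/(h_o·A) = 1/(17.6×32.2) = 0.001765 K/W
R_total = 0.05946 K/W;  Q = ΔT/R_total = 992/0.05946 = 16680 W
T_interface = T_inner − Q·ΣR(inner→interface) = 1017 − 16700×0.005442

T ≈ 926 °C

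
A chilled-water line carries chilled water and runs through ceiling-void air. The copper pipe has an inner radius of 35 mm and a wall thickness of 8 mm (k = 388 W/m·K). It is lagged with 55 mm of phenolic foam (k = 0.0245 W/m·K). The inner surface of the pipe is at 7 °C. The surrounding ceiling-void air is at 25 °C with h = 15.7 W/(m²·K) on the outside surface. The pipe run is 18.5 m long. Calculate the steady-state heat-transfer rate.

Treating each annulus and film as a series resistance:
R_copper pipe wall = ln(43/35)/(2π×388×18.5) = 4.564×10^-6 K/W
R_phenolic foam = ln(98/43)/(2π×0.0245×18.5) = 0.2893 K/W
R_outer film = 1/(h_o·2πr_oL) = 1/(15.7×2π×0.098×18.5) = 0.005591 K/W
R_total = 0.2949 K/W
Q = ΔT/R_total = 18/0.2949

Q ≈ 61 W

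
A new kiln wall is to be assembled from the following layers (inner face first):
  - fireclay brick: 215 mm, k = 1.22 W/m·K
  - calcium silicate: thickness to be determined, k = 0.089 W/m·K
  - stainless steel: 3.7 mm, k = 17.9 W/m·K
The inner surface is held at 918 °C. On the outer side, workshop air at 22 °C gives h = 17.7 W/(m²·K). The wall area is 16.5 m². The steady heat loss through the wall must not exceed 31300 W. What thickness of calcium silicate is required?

Series thermal resistances:
R_fireclay brick = L/(kA) = 0.215/(1.22×16.5) = 0.01068 K/W
R_stainless steel = L/(kA) = 0.0037/(17.9×16.5) = 1.253×10^-5 K/W
R_outer film = 1/(h_o·A) = 1/(17.7×16.5) = 0.003424 K/W
Sum of the known resistances R_other = 0.01412 K/W
Required total resistance R_tot = ΔT/Q_allow = 896/31300 = 0.02863 K/W
R_calcium silicate = R_tot − R_other = 0.01451 K/W
L = R·k·A = 0.01451×0.089×16.5

L ≈ 21.3 mm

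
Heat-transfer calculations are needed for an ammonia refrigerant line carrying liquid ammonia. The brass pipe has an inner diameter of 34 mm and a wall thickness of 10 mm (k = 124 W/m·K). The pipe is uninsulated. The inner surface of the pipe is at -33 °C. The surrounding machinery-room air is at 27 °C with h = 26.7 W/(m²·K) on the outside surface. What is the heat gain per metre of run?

q′ ≈ 271 W/m

Cylindrical conduction, so R = ln(r₂/r₁)/(2πkL) per layer, in series:
R_brass pipe wall = ln(27/17)/(2π×124×1) = 5.938×10^-4 K/W
R_outer film = 1/(h_o·2πr_oL) = 1/(26.7×2π×0.027×1) = 0.2208 K/W
R_total = 0.2214 K/W
Q = ΔT/R_total = 60/0.2214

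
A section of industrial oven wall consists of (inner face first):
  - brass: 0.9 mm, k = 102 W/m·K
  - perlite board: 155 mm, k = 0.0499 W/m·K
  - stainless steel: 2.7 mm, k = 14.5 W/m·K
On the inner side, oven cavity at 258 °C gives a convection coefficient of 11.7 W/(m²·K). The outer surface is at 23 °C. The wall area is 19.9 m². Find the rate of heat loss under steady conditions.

Q ≈ 1470 W

Model the wall as resistances in series:
R_inner film = 1/(h_i·A) = 1/(11.7×19.9) = 0.004295 K/W
R_brass = L/(kA) = 0.0009/(102×19.9) = 4.434×10^-7 K/W
R_perlite board = L/(kA) = 0.155/(0.0499×19.9) = 0.1561 K/W
R_stainless steel = L/(kA) = 0.0027/(14.5×19.9) = 9.357×10^-6 K/W
R_total = 0.1604 K/W
Q = ΔT / R_total = 235 / 0.1604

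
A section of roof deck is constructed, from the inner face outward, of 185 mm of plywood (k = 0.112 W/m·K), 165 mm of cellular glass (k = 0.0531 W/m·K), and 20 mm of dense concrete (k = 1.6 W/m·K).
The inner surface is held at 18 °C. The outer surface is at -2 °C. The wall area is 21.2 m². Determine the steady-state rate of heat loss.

Q ≈ 88.9 W

Treating each layer as a thermal resistance in series:
R_plywood = L/(kA) = 0.185/(0.112×21.2) = 0.07791 K/W
R_cellular glass = L/(kA) = 0.165/(0.0531×21.2) = 0.1466 K/W
R_dense concrete = L/(kA) = 0.02/(1.6×21.2) = 5.896×10^-4 K/W
R_total = 0.2251 K/W
Q = ΔT / R_total = 20 / 0.2251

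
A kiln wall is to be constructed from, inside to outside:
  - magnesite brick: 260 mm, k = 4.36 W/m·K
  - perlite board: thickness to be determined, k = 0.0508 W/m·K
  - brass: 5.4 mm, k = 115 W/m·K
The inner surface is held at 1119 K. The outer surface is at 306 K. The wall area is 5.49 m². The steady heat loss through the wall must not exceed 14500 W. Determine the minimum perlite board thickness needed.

Treating each layer as a thermal resistance in series:
R_magnesite brick = L/(kA) = 0.26/(4.36×5.49) = 0.01086 K/W
R_brass = L/(kA) = 0.0054/(115×5.49) = 8.553×10^-6 K/W
Sum of the known resistances R_other = 0.01087 K/W
Required total resistance R_tot = ΔT/Q_allow = 813/14500 = 0.05607 K/W
R_perlite board = R_tot − R_other = 0.0452 K/W
L = R·k·A = 0.0452×0.0508×5.49

L ≈ 12.6 mm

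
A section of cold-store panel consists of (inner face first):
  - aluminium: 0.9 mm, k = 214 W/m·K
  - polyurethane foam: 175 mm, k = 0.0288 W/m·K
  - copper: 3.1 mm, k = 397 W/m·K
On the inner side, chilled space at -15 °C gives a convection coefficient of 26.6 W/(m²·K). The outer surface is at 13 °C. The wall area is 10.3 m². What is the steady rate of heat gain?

Q ≈ 47.2 W

Using the resistance-network approach (series):
R_inner film = 1/(h_i·A) = 1/(26.6×10.3) = 0.00365 K/W
R_aluminium = L/(kA) = 0.0009/(214×10.3) = 4.083×10^-7 K/W
R_polyurethane foam = L/(kA) = 0.175/(0.0288×10.3) = 0.5899 K/W
R_copper = L/(kA) = 0.0031/(397×10.3) = 7.581×10^-7 K/W
R_total = 0.5936 K/W
Q = ΔT / R_total = 28 / 0.5936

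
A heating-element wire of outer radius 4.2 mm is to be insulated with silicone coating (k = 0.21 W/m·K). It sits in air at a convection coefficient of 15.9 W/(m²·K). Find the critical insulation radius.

For a cylinder r_cr = k/h = 0.21/15.9
r_cr = 13.2 mm; since the bare radius (4.2 mm) is below r_cr, adding a thin layer of insulation will *increase* heat loss.

r_cr ≈ 13.2 mm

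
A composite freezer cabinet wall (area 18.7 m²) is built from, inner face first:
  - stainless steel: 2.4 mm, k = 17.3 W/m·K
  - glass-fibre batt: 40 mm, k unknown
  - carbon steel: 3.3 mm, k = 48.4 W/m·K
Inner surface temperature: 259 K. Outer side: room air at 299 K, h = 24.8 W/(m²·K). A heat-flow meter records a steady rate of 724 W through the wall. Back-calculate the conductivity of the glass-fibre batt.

Series thermal resistances:
R_stainless steel = L/(kA) = 0.0024/(17.3×18.7) = 7.419×10^-6 K/W
R_carbon steel = L/(kA) = 0.0033/(48.4×18.7) = 3.646×10^-6 K/W
R_outer film = 1/(h_o·A) = 1/(24.8×18.7) = 0.002156 K/W
Sum of known resistances R_other = 0.002167 K/W
Total R = ΔT/Q = 40/724 = 0.05525 K/W
R_glass-fibre batt = R_total − R_other = 0.05308 K/W
k = L/(R·A) = 0.04/(0.05308×18.7)

k ≈ 0.0403 W/(m·K)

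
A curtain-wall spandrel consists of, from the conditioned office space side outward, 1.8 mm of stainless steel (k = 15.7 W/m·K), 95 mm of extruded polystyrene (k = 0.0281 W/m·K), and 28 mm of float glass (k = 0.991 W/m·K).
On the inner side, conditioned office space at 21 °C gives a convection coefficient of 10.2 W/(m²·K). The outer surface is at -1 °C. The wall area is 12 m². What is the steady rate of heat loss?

Q ≈ 75.3 W

Series thermal resistances:
R_inner film = 1/(h_i·A) = 1/(10.2×12) = 0.00817 K/W
R_stainless steel = L/(kA) = 0.0018/(15.7×12) = 9.554×10^-6 K/W
R_extruded polystyrene = L/(kA) = 0.095/(0.0281×12) = 0.2817 K/W
R_float glass = L/(kA) = 0.028/(0.991×12) = 0.002355 K/W
R_total = 0.2923 K/W
Q = ΔT / R_total = 22 / 0.2923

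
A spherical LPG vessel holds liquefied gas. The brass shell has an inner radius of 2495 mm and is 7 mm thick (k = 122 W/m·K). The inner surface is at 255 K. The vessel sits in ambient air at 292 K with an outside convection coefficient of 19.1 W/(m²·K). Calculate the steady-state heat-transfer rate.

Q ≈ 55500 W

For a spherical shell R = (1/r₁ − 1/r₂)/(4πk); film R = 1/(h·4πr²). In series:
R_brass shell = (1/2.495 − 1/2.502)/(4π×122) = 7.314×10^-7 K/W
R_outer film = 1/(h·4πr_o²) = 1/(19.1×4π×2.502²) = 6.656×10^-4 K/W
R_total = 6.663×10^-4 K/W
Q = ΔT/R_total = 37/6.663×10^-4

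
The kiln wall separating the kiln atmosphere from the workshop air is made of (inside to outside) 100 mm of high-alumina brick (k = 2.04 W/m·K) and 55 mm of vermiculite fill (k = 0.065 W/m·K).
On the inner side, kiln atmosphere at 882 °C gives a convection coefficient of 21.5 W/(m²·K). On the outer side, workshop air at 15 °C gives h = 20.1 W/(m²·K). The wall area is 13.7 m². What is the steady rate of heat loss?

Q ≈ 12000 W

Series thermal resistances:
R_inner film = 1/(h_i·A) = 1/(21.5×13.7) = 0.003395 K/W
R_high-alumina brick = L/(kA) = 0.1/(2.04×13.7) = 0.003578 K/W
R_vermiculite fill = L/(kA) = 0.055/(0.065×13.7) = 0.06176 K/W
R_outer film = 1/(h_o·A) = 1/(20.1×13.7) = 0.003631 K/W
R_total = 0.07237 K/W
Q = ΔT / R_total = 867 / 0.07237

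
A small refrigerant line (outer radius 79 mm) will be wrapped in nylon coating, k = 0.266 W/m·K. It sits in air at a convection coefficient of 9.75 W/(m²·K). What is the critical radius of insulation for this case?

For a cylinder r_cr = k/h = 0.266/9.75
r_cr = 27.3 mm; since the bare radius (79 mm) is above r_cr, any added insulation will reduce heat loss.

r_cr ≈ 27.3 mm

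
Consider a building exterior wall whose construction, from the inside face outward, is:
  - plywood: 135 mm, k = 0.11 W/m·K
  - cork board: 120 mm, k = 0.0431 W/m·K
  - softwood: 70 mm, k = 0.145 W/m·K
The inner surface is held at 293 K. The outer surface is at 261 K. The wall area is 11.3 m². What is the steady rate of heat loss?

Model the wall as resistances in series:
R_plywood = L/(kA) = 0.135/(0.11×11.3) = 0.1086 K/W
R_cork board = L/(kA) = 0.12/(0.0431×11.3) = 0.2464 K/W
R_softwood = L/(kA) = 0.07/(0.145×11.3) = 0.04272 K/W
R_total = 0.3977 K/W
Q = ΔT / R_total = 32 / 0.3977

Q ≈ 80.5 W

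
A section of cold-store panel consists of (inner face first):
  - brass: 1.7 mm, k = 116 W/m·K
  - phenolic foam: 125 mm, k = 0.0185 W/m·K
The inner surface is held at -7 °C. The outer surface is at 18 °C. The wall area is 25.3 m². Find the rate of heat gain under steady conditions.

Q ≈ 93.6 W

Treating each layer as a thermal resistance in series:
R_brass = L/(kA) = 0.0017/(116×25.3) = 5.793×10^-7 K/W
R_phenolic foam = L/(kA) = 0.125/(0.0185×25.3) = 0.2671 K/W
R_total = 0.2671 K/W
Q = ΔT / R_total = 25 / 0.2671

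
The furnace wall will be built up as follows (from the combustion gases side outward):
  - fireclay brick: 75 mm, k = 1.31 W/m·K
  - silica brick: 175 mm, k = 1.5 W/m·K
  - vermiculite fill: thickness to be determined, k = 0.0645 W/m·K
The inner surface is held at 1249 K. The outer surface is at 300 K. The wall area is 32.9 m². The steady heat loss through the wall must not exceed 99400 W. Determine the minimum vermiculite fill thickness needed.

Treating each layer as a thermal resistance in series:
R_fireclay brick = L/(kA) = 0.075/(1.31×32.9) = 0.00174 K/W
R_silica brick = L/(kA) = 0.175/(1.5×32.9) = 0.003546 K/W
Sum of the known resistances R_other = 0.005286 K/W
Required total resistance R_tot = ΔT/Q_allow = 949/99400 = 0.009547 K/W
R_vermiculite fill = R_tot − R_other = 0.004261 K/W
L = R·k·A = 0.004261×0.0645×32.9

L ≈ 9.04 mm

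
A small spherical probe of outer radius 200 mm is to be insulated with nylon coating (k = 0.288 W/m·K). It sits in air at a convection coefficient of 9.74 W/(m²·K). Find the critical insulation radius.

For a sphere r_cr = 2k/h = 2×0.288/9.74
r_cr = 59.1 mm; since the bare radius (200 mm) is above r_cr, any added insulation will reduce heat loss.

r_cr ≈ 59.1 mm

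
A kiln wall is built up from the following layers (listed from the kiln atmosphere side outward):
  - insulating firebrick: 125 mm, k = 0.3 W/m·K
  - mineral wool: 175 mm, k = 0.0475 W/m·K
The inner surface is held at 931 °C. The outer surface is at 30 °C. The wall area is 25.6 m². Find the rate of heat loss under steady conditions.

Q ≈ 5620 W

Model the wall as resistances in series:
R_insulating firebrick = L/(kA) = 0.125/(0.3×25.6) = 0.01628 K/W
R_mineral wool = L/(kA) = 0.175/(0.0475×25.6) = 0.1439 K/W
R_total = 0.1602 K/W
Q = ΔT / R_total = 901 / 0.1602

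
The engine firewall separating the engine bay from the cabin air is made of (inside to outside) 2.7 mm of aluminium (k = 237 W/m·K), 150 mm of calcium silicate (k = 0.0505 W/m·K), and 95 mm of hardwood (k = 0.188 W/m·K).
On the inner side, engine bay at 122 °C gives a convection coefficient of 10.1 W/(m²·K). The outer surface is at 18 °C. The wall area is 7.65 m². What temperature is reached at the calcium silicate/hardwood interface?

T ≈ 32.7 °C

Thermal resistances in series:
R_inner film = 1/(h_i·A) = 1/(10.1×7.65) = 0.01294 K/W
R_aluminium = L/(kA) = 0.0027/(237×7.65) = 1.489×10^-6 K/W
R_calcium silicate = L/(kA) = 0.15/(0.0505×7.65) = 0.3883 K/W
R_hardwood = L/(kA) = 0.095/(0.188×7.65) = 0.06605 K/W
R_total = 0.4673 K/W;  Q = ΔT/R_total = 104/0.4673 = 222.6 W
T_interface = T_inner − Q·ΣR(inner→interface) = 122 − 223×0.4012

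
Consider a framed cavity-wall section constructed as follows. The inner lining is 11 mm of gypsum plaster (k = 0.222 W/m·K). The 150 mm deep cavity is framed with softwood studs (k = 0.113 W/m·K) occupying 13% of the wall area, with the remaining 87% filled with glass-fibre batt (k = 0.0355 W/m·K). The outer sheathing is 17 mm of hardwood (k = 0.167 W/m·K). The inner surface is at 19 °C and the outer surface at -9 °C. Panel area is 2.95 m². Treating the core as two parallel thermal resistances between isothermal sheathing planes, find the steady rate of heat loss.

Q ≈ 24 W

Sheathing layers in series; stud and cavity paths in parallel between them.
R_inner = 0.011/(0.222×2.95) = 0.0168 K/W
R_stud  = 0.15/(0.113×0.13×2.95) = 3.461 K/W
R_cav   = 0.15/(0.0355×0.87×2.95) = 1.646 K/W
1/R_core = 1/R_stud + 1/R_cav → R_core = 1.116 K/W
R_outer = 0.017/(0.167×2.95) = 0.03451 K/W
R_total = 1.167 K/W
Q = ΔT/R_total = 28/1.167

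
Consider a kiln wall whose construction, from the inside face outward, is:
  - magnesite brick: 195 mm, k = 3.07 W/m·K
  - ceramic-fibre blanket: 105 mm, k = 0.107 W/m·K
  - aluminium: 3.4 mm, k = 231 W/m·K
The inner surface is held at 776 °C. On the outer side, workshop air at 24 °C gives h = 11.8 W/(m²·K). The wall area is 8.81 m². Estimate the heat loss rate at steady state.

Series thermal resistances:
R_magnesite brick = L/(kA) = 0.195/(3.07×8.81) = 0.00721 K/W
R_ceramic-fibre blanket = L/(kA) = 0.105/(0.107×8.81) = 0.1114 K/W
R_aluminium = L/(kA) = 0.0034/(231×8.81) = 1.671×10^-6 K/W
R_outer film = 1/(h_o·A) = 1/(11.8×8.81) = 0.009619 K/W
R_total = 0.1282 K/W
Q = ΔT / R_total = 752 / 0.1282

Q ≈ 5870 W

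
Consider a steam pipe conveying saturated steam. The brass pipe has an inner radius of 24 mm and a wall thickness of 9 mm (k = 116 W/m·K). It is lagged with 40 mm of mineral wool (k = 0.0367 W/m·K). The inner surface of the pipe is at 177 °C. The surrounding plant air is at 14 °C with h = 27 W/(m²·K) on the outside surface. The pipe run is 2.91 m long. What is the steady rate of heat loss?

Q ≈ 135 W

Per-layer cylindrical resistances, series-summed:
R_brass pipe wall = ln(33/24)/(2π×116×2.91) = 1.501×10^-4 K/W
R_mineral wool = ln(73/33)/(2π×0.0367×2.91) = 1.183 K/W
R_outer film = 1/(h_o·2πr_oL) = 1/(27×2π×0.073×2.91) = 0.02775 K/W
R_total = 1.211 K/W
Q = ΔT/R_total = 163/1.211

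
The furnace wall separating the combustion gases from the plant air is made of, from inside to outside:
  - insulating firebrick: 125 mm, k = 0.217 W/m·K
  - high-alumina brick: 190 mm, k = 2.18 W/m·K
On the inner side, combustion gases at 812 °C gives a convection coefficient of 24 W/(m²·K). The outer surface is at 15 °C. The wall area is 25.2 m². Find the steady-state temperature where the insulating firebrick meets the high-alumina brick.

T ≈ 114 °C

Using the resistance-network approach (series):
R_inner film = 1/(h_i·A) = 1/(24×25.2) = 0.001653 K/W
R_insulating firebrick = L/(kA) = 0.125/(0.217×25.2) = 0.02286 K/W
R_high-alumina brick = L/(kA) = 0.19/(2.18×25.2) = 0.003459 K/W
R_total = 0.02797 K/W;  Q = ΔT/R_total = 797/0.02797 = 28490 W
T_interface = T_inner − Q·ΣR(inner→interface) = 812 − 28500×0.02451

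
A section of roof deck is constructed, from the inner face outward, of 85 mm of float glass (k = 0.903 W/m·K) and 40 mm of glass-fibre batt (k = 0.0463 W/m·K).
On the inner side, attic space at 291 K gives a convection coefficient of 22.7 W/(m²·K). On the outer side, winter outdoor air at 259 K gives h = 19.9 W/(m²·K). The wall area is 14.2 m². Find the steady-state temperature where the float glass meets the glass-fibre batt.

Using the resistance-network approach (series):
R_inner film = 1/(h_i·A) = 1/(22.7×14.2) = 0.003102 K/W
R_float glass = L/(kA) = 0.085/(0.903×14.2) = 0.006629 K/W
R_glass-fibre batt = L/(kA) = 0.04/(0.0463×14.2) = 0.06084 K/W
R_outer film = 1/(h_o·A) = 1/(19.9×14.2) = 0.003539 K/W
R_total = 0.07411 K/W;  Q = ΔT/R_total = 32/0.07411 = 431.8 W
T_interface = T_inner − Q·ΣR(inner→interface) = 291 − 432×0.009731

T ≈ 287 K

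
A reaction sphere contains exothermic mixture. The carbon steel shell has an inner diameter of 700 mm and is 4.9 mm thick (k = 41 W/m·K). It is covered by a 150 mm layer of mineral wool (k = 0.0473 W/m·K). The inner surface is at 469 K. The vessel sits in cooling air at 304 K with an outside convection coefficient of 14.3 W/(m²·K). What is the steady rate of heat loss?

Q ≈ 115 W

Radial (spherical) resistances in series:
R_carbon steel shell = (1/0.35 − 1/0.3549)/(4π×41) = 7.656×10^-5 K/W
R_mineral wool = (1/0.3549 − 1/0.5049)/(4π×0.0473) = 1.408 K/W
R_outer film = 1/(h·4πr_o²) = 1/(14.3×4π×0.5049²) = 0.02183 K/W
R_total = 1.43 K/W
Q = ΔT/R_total = 165/1.43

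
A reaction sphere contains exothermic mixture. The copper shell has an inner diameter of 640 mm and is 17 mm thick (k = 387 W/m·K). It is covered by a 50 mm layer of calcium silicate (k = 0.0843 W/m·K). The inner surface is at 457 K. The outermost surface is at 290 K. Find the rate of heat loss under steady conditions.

For a spherical shell R = (1/r₁ − 1/r₂)/(4πk); film R = 1/(h·4πr²). In series:
R_copper shell = (1/0.32 − 1/0.337)/(4π×387) = 3.242×10^-5 K/W
R_calcium silicate = (1/0.337 − 1/0.387)/(4π×0.0843) = 0.3619 K/W
R_total = 0.3619 K/W
Q = ΔT/R_total = 167/0.3619

Q ≈ 461 W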